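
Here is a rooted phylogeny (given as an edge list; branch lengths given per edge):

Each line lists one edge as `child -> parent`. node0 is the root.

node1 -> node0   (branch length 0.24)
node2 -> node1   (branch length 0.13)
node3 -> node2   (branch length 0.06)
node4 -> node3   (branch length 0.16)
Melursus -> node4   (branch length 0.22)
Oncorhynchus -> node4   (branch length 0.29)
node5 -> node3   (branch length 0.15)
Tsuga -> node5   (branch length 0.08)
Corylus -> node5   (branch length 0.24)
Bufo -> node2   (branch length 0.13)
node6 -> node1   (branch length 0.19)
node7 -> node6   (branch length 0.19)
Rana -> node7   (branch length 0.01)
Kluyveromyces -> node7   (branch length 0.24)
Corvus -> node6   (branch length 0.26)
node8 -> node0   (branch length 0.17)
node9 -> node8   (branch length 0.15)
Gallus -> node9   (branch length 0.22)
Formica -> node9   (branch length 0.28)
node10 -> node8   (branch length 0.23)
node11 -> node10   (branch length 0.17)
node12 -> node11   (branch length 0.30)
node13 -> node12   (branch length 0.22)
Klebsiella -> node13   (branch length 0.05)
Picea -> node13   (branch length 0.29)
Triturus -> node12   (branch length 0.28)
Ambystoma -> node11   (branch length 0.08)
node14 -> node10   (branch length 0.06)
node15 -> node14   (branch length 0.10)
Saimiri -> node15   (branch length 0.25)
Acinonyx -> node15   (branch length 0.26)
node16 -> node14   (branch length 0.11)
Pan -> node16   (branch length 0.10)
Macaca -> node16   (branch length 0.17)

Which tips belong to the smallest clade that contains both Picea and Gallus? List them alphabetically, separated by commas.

Acinonyx, Ambystoma, Formica, Gallus, Klebsiella, Macaca, Pan, Picea, Saimiri, Triturus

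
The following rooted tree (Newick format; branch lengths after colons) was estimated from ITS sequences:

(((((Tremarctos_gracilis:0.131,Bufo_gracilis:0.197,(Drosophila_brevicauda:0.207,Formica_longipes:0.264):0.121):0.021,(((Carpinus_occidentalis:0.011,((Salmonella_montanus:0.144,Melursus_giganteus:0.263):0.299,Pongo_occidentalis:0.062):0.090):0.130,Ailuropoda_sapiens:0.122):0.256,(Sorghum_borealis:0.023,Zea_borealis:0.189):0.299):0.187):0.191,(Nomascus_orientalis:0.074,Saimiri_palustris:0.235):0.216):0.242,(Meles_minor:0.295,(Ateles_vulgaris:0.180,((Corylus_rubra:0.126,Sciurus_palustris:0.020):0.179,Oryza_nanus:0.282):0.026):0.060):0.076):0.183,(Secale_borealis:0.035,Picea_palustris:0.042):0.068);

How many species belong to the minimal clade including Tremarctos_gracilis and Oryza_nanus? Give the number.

18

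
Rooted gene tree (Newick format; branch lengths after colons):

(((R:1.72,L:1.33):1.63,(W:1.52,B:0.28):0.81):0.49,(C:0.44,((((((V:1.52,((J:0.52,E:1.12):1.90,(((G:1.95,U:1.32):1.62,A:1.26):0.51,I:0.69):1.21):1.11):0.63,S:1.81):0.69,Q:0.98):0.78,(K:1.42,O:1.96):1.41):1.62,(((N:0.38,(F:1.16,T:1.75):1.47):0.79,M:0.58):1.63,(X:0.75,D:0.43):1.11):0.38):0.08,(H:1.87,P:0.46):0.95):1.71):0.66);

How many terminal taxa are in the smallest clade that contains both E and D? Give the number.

17

The MRCA of E and D is the node subtending (((((V,((J,E),(((G,U),A),I))),S),Q),(K,O)),(((N,(F,T)),M),(X,D))).
That clade contains 17 terminal taxa: A, D, E, F, G, I, J, K, M, N, O, Q, S, T, U, V, X.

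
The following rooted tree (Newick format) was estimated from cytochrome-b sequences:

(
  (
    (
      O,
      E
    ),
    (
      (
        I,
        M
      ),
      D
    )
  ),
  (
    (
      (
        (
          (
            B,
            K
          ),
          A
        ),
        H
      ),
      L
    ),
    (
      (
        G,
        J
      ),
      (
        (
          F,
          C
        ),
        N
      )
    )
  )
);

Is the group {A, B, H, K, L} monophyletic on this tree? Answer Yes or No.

Yes

The most recent common ancestor of these taxa subtends ((((B,K),A),H),L).
That clade has exactly 5 tips — every listed taxon and nothing else — so the group is monophyletic.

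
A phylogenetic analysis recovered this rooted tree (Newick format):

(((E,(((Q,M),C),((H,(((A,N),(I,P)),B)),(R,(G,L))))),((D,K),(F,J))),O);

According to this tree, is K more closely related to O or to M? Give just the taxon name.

The MRCA of K and M subtends ((E,(((Q,M),C),((H,(((A,N),(I,P)),B)),(R,(G,L))))),((D,K),(F,J))) (17 taxa).
The MRCA of K and O is the root, subtending the entire tree (18 taxa).
The first is nested inside the second, so K shares a more recent common ancestor with M.

M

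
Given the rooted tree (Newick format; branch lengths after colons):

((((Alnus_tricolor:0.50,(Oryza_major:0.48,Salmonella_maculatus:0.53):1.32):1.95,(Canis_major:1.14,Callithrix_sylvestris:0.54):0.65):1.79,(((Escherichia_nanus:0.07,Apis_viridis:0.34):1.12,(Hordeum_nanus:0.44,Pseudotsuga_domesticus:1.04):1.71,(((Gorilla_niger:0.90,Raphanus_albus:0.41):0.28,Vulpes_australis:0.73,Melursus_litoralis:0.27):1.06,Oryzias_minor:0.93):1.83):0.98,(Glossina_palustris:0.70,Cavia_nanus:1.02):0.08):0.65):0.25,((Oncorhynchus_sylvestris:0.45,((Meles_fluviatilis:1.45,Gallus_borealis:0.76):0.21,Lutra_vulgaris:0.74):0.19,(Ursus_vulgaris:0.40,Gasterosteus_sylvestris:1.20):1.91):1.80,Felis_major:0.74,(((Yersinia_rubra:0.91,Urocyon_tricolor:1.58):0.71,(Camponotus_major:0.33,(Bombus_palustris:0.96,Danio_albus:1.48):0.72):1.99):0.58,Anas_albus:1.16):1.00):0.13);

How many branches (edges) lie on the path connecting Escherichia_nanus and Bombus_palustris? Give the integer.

The MRCA of Escherichia_nanus and Bombus_palustris is the root of the tree.
From Escherichia_nanus up to that node: 5 branches. From Bombus_palustris up to the same node: 6 branches. Total: 5 + 6 = 11.

11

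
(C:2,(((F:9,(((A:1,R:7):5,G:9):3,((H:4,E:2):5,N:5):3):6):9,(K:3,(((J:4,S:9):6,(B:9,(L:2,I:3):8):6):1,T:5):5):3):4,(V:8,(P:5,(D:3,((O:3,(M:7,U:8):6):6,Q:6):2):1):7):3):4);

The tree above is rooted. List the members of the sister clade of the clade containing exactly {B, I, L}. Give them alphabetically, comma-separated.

J, S

The clade containing exactly {B, I, L} attaches to the tree at the node subtending ((J,S),(B,(L,I))).
The other lineage descending from that same node — the sister group — is (J,S); its 2 tips in alphabetical order are the answer.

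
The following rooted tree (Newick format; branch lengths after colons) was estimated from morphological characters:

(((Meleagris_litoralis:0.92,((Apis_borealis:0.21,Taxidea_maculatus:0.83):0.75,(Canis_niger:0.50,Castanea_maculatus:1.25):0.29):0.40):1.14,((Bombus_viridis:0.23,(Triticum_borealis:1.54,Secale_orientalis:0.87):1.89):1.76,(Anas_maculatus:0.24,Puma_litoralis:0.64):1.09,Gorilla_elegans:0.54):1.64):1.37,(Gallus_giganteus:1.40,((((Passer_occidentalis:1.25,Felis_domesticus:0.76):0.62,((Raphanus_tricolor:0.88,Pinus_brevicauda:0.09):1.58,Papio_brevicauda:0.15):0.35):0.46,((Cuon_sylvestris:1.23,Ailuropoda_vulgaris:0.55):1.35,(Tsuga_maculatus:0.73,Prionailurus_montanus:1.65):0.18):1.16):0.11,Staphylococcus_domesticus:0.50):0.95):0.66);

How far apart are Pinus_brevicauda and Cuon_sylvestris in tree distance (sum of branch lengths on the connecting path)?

6.22

The path runs Pinus_brevicauda → … → MRCA → … → Cuon_sylvestris; the MRCA is the node subtending (((Passer_occidentalis,Felis_domesticus),((Raphanus_tricolor,Pinus_brevicauda),Papio_brevicauda)),((Cuon_sylvestris,Ailuropoda_vulgaris),(Tsuga_maculatus,Prionailurus_montanus))).
Branch lengths along that path: 0.09 + 1.58 + 0.35 + 0.46 + 1.16 + 1.35 + 1.23 = 6.22.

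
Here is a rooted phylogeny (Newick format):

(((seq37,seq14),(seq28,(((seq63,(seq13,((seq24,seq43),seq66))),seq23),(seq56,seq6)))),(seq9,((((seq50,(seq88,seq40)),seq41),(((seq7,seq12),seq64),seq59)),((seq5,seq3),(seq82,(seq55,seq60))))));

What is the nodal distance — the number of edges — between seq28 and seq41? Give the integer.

The MRCA of seq28 and seq41 is the root of the tree.
From seq28 up to that node: 3 branches. From seq41 up to the same node: 5 branches. Total: 3 + 5 = 8.

8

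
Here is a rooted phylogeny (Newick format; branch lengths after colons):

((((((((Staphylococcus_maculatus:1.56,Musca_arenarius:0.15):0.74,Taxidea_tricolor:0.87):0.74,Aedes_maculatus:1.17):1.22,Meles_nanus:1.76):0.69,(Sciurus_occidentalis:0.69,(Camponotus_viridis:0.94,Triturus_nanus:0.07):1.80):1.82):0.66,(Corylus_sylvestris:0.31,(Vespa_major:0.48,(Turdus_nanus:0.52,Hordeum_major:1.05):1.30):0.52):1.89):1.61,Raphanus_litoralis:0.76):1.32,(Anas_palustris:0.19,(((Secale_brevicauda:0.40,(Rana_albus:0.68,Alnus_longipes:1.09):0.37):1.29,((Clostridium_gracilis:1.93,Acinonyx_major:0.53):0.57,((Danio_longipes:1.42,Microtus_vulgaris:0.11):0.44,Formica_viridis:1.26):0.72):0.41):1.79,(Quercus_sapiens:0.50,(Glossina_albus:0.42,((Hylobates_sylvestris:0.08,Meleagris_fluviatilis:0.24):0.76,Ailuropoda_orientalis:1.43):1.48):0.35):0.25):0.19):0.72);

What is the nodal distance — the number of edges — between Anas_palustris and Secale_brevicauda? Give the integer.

5

The MRCA of Anas_palustris and Secale_brevicauda is the node subtending (Anas_palustris,(((Secale_brevicauda,(Rana_albus,Alnus_longipes)),((Clostridium_gracilis,Acinonyx_major),((Danio_longipes,Microtus_vulgaris),Formica_viridis))),(Quercus_sapiens,(Glossina_albus,((Hylobates_sylvestris,Meleagris_fluviatilis),Ailuropoda_orientalis))))).
From Anas_palustris up to that node: 1 branch. From Secale_brevicauda up to the same node: 4 branches. Total: 1 + 4 = 5.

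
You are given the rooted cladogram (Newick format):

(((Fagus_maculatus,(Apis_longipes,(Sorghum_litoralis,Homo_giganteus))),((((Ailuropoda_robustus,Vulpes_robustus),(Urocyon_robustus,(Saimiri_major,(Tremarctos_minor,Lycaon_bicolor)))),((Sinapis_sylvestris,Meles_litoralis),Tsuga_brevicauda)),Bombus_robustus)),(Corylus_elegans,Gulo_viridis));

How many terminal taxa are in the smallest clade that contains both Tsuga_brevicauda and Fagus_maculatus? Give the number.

14

The MRCA of Tsuga_brevicauda and Fagus_maculatus is the node subtending ((Fagus_maculatus,(Apis_longipes,(Sorghum_litoralis,Homo_giganteus))),((((Ailuropoda_robustus,Vulpes_robustus),(Urocyon_robustus,(Saimiri_major,(Tremarctos_minor,Lycaon_bicolor)))),((Sinapis_sylvestris,Meles_litoralis),Tsuga_brevicauda)),Bombus_robustus)).
That clade contains 14 terminal taxa: Ailuropoda_robustus, Apis_longipes, Bombus_robustus, Fagus_maculatus, Homo_giganteus, Lycaon_bicolor, Meles_litoralis, Saimiri_major, Sinapis_sylvestris, Sorghum_litoralis, Tremarctos_minor, Tsuga_brevicauda, Urocyon_robustus, Vulpes_robustus.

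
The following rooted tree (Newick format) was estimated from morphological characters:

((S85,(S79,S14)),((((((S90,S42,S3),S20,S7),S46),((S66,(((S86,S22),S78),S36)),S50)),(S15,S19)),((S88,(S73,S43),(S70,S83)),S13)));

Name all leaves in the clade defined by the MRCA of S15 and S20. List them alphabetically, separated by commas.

Tracing S15: it sits inside (S15,S19).
Tracing S20: it sits inside ((S90,S42,S3),S20,S7).
The smallest clade enclosing both is (((((S90,S42,S3),S20,S7),S46),((S66,(((S86,S22),S78),S36)),S50)),(S15,S19)); the answer is its 14 terminal taxa in alphabetical order.

S15, S19, S20, S22, S3, S36, S42, S46, S50, S66, S7, S78, S86, S90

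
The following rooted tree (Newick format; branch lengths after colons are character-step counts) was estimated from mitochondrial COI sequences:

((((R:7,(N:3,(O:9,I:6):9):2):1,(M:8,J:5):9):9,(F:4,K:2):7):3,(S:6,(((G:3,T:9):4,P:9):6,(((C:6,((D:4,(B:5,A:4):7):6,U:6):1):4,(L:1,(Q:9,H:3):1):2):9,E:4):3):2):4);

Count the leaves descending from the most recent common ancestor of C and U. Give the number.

5

The MRCA of C and U is the node subtending (C,((D,(B,A)),U)).
That clade contains 5 terminal taxa: A, B, C, D, U.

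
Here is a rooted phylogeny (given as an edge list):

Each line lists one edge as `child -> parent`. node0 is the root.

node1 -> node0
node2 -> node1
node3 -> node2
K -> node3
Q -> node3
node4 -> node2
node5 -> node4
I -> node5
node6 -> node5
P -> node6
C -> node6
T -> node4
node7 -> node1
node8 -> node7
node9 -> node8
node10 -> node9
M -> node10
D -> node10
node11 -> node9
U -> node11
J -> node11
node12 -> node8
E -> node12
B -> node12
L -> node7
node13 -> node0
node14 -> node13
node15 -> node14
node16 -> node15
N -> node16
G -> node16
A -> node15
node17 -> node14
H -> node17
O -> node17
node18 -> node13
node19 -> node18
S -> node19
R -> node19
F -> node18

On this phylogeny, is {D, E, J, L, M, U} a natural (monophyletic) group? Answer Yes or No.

The MRCA of the listed taxa subtends ((((M,D),(U,J)),(E,B)),L).
That clade also contains B, which is not in the proposed group, so the group is not monophyletic.

No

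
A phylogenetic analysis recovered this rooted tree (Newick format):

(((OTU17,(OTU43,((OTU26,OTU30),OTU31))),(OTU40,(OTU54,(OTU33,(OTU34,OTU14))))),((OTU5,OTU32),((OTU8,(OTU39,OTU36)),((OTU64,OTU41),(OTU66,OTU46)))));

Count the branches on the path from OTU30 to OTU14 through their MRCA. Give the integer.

The MRCA of OTU30 and OTU14 is the node subtending ((OTU17,(OTU43,((OTU26,OTU30),OTU31))),(OTU40,(OTU54,(OTU33,(OTU34,OTU14))))).
From OTU30 up to that node: 5 branches. From OTU14 up to the same node: 5 branches. Total: 5 + 5 = 10.

10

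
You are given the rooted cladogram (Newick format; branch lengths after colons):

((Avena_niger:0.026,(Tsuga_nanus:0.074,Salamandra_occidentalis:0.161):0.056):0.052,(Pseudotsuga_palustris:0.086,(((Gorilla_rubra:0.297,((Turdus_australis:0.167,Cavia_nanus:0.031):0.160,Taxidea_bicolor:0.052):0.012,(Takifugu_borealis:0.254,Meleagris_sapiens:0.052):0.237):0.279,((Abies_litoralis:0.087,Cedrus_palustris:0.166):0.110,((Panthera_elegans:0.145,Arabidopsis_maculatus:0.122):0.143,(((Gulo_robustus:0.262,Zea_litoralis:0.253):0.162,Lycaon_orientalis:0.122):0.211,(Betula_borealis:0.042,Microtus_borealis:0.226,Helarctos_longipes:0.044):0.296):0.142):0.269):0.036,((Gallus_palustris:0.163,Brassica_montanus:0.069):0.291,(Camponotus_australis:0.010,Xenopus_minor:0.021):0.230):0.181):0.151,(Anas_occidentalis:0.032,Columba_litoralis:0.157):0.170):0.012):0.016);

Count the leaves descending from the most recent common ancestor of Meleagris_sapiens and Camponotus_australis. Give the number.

20

The MRCA of Meleagris_sapiens and Camponotus_australis is the node subtending ((Gorilla_rubra,((Turdus_australis,Cavia_nanus),Taxidea_bicolor),(Takifugu_borealis,Meleagris_sapiens)),((Abies_litoralis,Cedrus_palustris),((Panthera_elegans,Arabidopsis_maculatus),(((Gulo_robustus,Zea_litoralis),Lycaon_orientalis),(Betula_borealis,Microtus_borealis,Helarctos_longipes)))),((Gallus_palustris,Brassica_montanus),(Camponotus_australis,Xenopus_minor))).
That clade contains 20 terminal taxa: Abies_litoralis, Arabidopsis_maculatus, Betula_borealis, Brassica_montanus, Camponotus_australis, Cavia_nanus, Cedrus_palustris, Gallus_palustris, Gorilla_rubra, Gulo_robustus, Helarctos_longipes, Lycaon_orientalis, Meleagris_sapiens, Microtus_borealis, Panthera_elegans, Takifugu_borealis, Taxidea_bicolor, Turdus_australis, Xenopus_minor, Zea_litoralis.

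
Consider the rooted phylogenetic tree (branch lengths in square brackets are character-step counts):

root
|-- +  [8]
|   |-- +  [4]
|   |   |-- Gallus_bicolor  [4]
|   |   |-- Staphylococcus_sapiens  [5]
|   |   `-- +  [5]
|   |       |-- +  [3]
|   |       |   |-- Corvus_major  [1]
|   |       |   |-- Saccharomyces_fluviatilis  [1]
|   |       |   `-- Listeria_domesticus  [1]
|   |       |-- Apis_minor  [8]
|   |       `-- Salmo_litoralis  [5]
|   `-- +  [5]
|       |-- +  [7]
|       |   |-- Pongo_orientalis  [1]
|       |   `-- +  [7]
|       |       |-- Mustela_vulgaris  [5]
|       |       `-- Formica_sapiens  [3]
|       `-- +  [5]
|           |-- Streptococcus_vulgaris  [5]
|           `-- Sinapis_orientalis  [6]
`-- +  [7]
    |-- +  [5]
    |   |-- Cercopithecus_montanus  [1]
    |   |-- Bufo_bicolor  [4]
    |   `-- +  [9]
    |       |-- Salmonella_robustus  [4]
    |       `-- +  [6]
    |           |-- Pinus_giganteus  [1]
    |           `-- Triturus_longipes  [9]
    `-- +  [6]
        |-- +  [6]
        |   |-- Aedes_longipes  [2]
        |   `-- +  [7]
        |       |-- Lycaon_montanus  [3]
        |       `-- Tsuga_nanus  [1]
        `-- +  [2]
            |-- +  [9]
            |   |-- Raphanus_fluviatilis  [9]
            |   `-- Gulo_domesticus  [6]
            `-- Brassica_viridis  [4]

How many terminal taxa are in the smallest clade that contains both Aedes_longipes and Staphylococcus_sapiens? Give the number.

The MRCA of Aedes_longipes and Staphylococcus_sapiens is the root, so the clade is the entire tree.
That clade contains 23 terminal taxa: Aedes_longipes, Apis_minor, Brassica_viridis, Bufo_bicolor, Cercopithecus_montanus, Corvus_major, Formica_sapiens, Gallus_bicolor, Gulo_domesticus, Listeria_domesticus, Lycaon_montanus, Mustela_vulgaris, Pinus_giganteus, Pongo_orientalis, Raphanus_fluviatilis, Saccharomyces_fluviatilis, Salmo_litoralis, Salmonella_robustus, Sinapis_orientalis, Staphylococcus_sapiens, Streptococcus_vulgaris, Triturus_longipes, Tsuga_nanus.

23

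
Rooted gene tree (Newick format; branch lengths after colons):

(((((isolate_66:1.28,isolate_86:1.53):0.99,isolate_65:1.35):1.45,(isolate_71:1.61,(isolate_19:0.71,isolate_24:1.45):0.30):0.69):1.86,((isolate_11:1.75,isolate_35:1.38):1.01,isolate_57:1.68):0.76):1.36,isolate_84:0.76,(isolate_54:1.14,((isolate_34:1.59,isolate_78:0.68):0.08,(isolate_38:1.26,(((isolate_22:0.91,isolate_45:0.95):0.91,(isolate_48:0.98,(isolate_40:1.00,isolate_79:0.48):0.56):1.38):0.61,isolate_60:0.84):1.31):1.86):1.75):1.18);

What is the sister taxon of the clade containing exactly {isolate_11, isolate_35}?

The clade containing exactly {isolate_11, isolate_35} attaches to the tree at the node subtending ((isolate_11,isolate_35),isolate_57).
The other lineage descending from that same node — the sister group — is the single tip isolate_57.

isolate_57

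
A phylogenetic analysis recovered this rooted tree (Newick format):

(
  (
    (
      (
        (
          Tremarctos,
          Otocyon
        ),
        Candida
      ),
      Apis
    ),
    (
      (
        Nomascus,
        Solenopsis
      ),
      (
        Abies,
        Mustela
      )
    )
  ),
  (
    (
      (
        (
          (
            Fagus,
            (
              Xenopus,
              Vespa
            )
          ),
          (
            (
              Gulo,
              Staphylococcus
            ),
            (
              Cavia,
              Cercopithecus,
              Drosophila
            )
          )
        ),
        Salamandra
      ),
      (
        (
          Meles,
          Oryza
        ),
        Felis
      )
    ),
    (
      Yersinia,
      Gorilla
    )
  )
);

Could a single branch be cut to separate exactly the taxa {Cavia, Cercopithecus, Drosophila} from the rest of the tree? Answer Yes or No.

Yes

The most recent common ancestor of these taxa subtends (Cavia,Cercopithecus,Drosophila).
That clade has exactly 3 tips — every listed taxon and nothing else — so the group is monophyletic.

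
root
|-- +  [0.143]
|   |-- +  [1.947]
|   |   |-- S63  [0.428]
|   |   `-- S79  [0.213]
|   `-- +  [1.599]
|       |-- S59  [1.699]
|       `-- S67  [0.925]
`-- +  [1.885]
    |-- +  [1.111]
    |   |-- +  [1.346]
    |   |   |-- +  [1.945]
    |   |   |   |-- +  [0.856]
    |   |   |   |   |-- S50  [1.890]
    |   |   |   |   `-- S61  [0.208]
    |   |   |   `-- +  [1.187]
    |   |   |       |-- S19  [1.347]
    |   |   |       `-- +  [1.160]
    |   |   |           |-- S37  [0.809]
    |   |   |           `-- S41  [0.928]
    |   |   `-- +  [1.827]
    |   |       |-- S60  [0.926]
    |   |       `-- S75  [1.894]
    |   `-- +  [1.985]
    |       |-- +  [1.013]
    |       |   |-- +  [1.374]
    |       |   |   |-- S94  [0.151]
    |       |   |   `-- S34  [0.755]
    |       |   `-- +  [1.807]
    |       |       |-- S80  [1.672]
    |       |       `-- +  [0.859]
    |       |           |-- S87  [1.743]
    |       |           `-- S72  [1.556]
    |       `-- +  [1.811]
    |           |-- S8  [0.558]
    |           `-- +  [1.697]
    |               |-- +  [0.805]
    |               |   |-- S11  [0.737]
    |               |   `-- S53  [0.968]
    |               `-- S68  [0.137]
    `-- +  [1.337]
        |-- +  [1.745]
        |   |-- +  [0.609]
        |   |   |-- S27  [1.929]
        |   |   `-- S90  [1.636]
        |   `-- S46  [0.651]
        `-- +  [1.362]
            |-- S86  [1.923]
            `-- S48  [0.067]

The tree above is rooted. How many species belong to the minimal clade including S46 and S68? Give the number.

21

The MRCA of S46 and S68 is the node subtending (((((S50,S61),(S19,(S37,S41))),(S60,S75)),(((S94,S34),(S80,(S87,S72))),(S8,((S11,S53),S68)))),(((S27,S90),S46),(S86,S48))).
That clade contains 21 terminal taxa: S11, S19, S27, S34, S37, S41, S46, S48, S50, S53, S60, S61, S68, S72, S75, S8, S80, S86, S87, S90, S94.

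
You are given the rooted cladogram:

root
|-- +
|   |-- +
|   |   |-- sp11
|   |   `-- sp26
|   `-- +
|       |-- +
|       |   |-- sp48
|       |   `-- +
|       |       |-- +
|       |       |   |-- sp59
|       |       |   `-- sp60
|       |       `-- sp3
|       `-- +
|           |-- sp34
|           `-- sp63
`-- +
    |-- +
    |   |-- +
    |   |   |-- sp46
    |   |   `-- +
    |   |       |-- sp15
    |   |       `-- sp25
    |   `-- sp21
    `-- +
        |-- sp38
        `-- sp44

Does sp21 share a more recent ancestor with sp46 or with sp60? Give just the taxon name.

The MRCA of sp21 and sp46 subtends ((sp46,(sp15,sp25)),sp21) (4 taxa).
The MRCA of sp21 and sp60 is the root, subtending the entire tree (14 taxa).
The first is nested inside the second, so sp21 shares a more recent common ancestor with sp46.

sp46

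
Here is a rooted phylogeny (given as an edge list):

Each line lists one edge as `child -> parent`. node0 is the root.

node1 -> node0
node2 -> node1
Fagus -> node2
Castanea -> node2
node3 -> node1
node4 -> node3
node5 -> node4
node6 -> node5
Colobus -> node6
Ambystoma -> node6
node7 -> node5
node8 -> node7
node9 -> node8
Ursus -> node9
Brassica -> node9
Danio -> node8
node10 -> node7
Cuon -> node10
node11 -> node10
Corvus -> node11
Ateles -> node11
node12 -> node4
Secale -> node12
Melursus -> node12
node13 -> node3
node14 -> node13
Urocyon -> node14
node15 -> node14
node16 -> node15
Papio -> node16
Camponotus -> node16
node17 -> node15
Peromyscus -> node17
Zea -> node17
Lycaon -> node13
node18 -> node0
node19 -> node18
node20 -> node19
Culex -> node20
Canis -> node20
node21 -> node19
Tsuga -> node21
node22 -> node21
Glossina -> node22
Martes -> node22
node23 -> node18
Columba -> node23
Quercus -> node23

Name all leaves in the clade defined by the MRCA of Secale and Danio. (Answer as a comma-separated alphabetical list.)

Tracing Secale: it sits inside (Secale,Melursus).
Tracing Danio: it sits inside ((Ursus,Brassica),Danio).
The smallest clade enclosing both is (((Colobus,Ambystoma),(((Ursus,Brassica),Danio),(Cuon,(Corvus,Ateles)))),(Secale,Melursus)); the answer is its 10 terminal taxa in alphabetical order.

Ambystoma, Ateles, Brassica, Colobus, Corvus, Cuon, Danio, Melursus, Secale, Ursus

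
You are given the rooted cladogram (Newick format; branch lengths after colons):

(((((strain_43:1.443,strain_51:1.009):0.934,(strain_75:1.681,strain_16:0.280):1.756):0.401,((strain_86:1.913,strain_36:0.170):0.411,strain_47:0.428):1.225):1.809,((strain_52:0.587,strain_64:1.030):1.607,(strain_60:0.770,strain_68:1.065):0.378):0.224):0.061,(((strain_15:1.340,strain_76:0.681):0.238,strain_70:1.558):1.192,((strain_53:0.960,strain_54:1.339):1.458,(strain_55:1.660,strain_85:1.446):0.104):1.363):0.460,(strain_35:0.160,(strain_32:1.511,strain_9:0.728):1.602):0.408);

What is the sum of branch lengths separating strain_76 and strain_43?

7.219

The path runs strain_76 → … → MRCA → … → strain_43; the MRCA is the root of the tree.
Branch lengths along that path: 0.681 + 0.238 + 1.192 + 0.460 + 0.061 + 1.809 + 0.401 + 0.934 + 1.443 = 7.219.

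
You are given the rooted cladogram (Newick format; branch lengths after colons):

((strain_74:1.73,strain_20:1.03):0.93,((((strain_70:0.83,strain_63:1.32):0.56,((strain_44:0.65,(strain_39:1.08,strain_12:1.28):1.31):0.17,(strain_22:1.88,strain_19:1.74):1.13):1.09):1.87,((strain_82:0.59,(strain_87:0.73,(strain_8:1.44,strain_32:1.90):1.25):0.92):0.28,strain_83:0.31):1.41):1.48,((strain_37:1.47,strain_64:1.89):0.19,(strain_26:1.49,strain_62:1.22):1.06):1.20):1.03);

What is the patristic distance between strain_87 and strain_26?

The path runs strain_87 → … → MRCA → … → strain_26; the MRCA is the node subtending ((((strain_70,strain_63),((strain_44,(strain_39,strain_12)),(strain_22,strain_19))),((strain_82,(strain_87,(strain_8,strain_32))),strain_83)),((strain_37,strain_64),(strain_26,strain_62))).
Branch lengths along that path: 0.73 + 0.92 + 0.28 + 1.41 + 1.48 + 1.20 + 1.06 + 1.49 = 8.57.

8.57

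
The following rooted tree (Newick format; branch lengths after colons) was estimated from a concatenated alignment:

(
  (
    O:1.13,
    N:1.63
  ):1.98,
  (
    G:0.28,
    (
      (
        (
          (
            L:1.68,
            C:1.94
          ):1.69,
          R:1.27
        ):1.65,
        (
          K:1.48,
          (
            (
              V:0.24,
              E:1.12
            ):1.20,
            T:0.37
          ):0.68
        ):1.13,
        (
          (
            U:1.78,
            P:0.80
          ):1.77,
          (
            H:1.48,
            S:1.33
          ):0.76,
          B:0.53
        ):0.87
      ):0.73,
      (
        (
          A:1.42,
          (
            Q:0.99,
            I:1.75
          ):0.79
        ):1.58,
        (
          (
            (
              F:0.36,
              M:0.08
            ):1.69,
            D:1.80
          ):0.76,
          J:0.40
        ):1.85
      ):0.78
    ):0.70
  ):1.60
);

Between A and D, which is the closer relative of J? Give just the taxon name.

The MRCA of J and D subtends (((F,M),D),J) (4 taxa).
The MRCA of J and A subtends ((A,(Q,I)),(((F,M),D),J)) (7 taxa).
The first is nested inside the second, so J shares a more recent common ancestor with D.

D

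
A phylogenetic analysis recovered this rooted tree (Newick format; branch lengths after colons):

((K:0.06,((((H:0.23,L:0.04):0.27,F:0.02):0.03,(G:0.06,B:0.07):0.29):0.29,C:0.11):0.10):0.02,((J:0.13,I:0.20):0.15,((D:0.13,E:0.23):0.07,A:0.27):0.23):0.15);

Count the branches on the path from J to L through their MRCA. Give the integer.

9

The MRCA of J and L is the root of the tree.
From J up to that node: 3 branches. From L up to the same node: 6 branches. Total: 3 + 6 = 9.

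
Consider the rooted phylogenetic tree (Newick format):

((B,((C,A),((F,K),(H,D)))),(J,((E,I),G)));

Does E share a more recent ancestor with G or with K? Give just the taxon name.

G

The MRCA of E and G subtends ((E,I),G) (3 taxa).
The MRCA of E and K is the root, subtending the entire tree (11 taxa).
The first is nested inside the second, so E shares a more recent common ancestor with G.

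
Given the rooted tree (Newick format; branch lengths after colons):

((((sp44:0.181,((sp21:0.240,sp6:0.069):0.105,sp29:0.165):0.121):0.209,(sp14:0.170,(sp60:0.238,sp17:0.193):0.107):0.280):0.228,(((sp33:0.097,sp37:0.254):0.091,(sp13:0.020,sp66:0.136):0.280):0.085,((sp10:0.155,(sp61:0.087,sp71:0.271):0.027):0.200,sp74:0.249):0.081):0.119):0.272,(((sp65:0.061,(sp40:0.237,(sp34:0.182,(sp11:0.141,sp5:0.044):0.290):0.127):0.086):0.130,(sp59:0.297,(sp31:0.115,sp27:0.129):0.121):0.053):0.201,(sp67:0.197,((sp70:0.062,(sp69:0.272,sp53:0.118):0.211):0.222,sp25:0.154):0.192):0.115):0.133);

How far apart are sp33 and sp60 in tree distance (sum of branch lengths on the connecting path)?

1.245

The path runs sp33 → … → MRCA → … → sp60; the MRCA is the node subtending (((sp44,((sp21,sp6),sp29)),(sp14,(sp60,sp17))),(((sp33,sp37),(sp13,sp66)),((sp10,(sp61,sp71)),sp74))).
Branch lengths along that path: 0.097 + 0.091 + 0.085 + 0.119 + 0.228 + 0.280 + 0.107 + 0.238 = 1.245.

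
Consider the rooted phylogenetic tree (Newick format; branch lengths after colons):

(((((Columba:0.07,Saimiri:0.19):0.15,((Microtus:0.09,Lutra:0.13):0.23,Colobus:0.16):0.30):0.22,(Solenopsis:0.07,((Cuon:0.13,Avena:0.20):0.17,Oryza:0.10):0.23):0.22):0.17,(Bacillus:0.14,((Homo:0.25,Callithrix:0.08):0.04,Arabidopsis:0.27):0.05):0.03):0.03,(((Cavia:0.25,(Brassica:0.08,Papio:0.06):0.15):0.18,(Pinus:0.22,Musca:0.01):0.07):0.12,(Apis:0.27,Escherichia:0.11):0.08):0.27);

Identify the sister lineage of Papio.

Brassica

Papio attaches to the tree at the node subtending (Brassica,Papio).
The other lineage descending from that same node — the sister group — is the single tip Brassica.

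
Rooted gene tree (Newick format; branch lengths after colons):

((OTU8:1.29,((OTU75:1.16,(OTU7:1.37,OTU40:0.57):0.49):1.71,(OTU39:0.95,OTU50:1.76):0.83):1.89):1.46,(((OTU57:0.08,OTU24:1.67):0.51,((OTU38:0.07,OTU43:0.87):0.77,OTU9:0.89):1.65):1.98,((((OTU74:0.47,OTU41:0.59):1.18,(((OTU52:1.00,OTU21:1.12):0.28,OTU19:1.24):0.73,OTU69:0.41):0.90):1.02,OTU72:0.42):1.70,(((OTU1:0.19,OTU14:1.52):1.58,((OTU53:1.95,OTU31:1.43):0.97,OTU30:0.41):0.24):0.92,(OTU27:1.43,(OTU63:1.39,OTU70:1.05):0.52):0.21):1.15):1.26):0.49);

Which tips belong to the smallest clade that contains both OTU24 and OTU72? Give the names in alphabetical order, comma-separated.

Tracing OTU24: it sits inside (OTU57,OTU24).
Tracing OTU72: it sits inside (((OTU74,OTU41),(((OTU52,OTU21),OTU19),OTU69)),OTU72).
The smallest clade enclosing both is (((OTU57,OTU24),((OTU38,OTU43),OTU9)),((((OTU74,OTU41),(((OTU52,OTU21),OTU19),OTU69)),OTU72),(((OTU1,OTU14),((OTU53,OTU31),OTU30)),(OTU27,(OTU63,OTU70))))); the answer is its 20 terminal taxa in alphabetical order.

OTU1, OTU14, OTU19, OTU21, OTU24, OTU27, OTU30, OTU31, OTU38, OTU41, OTU43, OTU52, OTU53, OTU57, OTU63, OTU69, OTU70, OTU72, OTU74, OTU9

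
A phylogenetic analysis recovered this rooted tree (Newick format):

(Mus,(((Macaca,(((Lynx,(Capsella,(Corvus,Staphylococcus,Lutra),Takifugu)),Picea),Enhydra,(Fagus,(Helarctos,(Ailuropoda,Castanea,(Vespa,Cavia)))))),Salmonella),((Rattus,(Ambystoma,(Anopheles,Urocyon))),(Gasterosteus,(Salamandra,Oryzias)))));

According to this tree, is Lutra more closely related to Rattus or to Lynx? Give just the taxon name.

Lynx

The MRCA of Lutra and Lynx subtends (Lynx,(Capsella,(Corvus,Staphylococcus,Lutra),Takifugu)) (6 taxa).
The MRCA of Lutra and Rattus subtends (((Macaca,(((Lynx,(Capsella,(Corvus,Staphylococcus,Lutra),Takifugu)),Picea),Enhydra,(Fagus,(Helarctos,(Ailuropoda,Castanea,(Vespa,Cavia)))))),Salmonella),((Rattus,(Ambystoma,(Anopheles,Urocyon))),(Gasterosteus,(Salamandra,Oryzias)))) (23 taxa).
The first is nested inside the second, so Lutra shares a more recent common ancestor with Lynx.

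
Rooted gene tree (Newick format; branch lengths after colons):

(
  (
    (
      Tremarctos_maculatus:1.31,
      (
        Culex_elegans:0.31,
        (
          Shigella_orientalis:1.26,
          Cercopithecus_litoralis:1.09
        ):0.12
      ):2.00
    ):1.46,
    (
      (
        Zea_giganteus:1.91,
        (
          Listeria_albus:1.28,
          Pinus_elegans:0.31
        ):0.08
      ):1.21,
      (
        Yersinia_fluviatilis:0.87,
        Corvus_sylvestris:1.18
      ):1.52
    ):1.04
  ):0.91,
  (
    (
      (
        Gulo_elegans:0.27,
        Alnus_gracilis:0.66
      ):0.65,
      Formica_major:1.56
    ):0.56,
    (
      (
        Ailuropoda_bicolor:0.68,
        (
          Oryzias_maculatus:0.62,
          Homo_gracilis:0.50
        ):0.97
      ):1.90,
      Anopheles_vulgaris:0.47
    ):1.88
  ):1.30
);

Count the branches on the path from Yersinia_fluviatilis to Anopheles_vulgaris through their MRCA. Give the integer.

The MRCA of Yersinia_fluviatilis and Anopheles_vulgaris is the root of the tree.
From Yersinia_fluviatilis up to that node: 4 branches. From Anopheles_vulgaris up to the same node: 3 branches. Total: 4 + 3 = 7.

7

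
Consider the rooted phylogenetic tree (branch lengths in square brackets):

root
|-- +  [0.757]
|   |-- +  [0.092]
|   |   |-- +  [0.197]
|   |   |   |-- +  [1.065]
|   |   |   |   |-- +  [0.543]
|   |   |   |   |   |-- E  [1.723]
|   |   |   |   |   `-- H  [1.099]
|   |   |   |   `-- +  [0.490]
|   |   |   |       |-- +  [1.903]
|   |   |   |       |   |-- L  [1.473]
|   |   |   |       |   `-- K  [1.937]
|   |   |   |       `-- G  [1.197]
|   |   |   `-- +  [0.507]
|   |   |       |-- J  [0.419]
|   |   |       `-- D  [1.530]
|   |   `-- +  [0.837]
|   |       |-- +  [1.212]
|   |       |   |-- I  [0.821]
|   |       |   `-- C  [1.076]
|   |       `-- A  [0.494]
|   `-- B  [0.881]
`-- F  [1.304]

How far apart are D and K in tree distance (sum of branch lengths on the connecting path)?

The path runs D → … → MRCA → … → K; the MRCA is the node subtending (((E,H),((L,K),G)),(J,D)).
Branch lengths along that path: 1.530 + 0.507 + 1.065 + 0.490 + 1.903 + 1.937 = 7.432.

7.432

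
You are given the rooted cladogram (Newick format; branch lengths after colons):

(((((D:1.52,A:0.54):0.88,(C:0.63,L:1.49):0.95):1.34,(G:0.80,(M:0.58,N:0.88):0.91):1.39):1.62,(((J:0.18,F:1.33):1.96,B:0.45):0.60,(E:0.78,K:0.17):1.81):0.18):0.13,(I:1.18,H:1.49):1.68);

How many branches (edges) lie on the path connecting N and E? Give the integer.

The MRCA of N and E is the node subtending ((((D,A),(C,L)),(G,(M,N))),(((J,F),B),(E,K))).
From N up to that node: 4 branches. From E up to the same node: 3 branches. Total: 4 + 3 = 7.

7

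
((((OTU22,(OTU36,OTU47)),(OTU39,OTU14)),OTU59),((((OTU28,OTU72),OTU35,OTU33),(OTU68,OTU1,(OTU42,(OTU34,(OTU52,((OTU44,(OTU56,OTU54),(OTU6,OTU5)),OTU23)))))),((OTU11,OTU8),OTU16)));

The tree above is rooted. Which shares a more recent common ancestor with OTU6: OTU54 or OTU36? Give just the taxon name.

OTU54

The MRCA of OTU6 and OTU54 subtends (OTU44,(OTU56,OTU54),(OTU6,OTU5)) (5 taxa).
The MRCA of OTU6 and OTU36 is the root, subtending the entire tree (24 taxa).
The first is nested inside the second, so OTU6 shares a more recent common ancestor with OTU54.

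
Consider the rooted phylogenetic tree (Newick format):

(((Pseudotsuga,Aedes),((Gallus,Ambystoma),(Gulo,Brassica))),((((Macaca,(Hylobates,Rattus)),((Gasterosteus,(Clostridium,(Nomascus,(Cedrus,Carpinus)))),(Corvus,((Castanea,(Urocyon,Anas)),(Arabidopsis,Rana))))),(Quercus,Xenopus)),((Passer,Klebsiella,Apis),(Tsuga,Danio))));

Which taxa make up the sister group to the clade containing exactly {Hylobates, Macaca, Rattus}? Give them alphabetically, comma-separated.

Anas, Arabidopsis, Carpinus, Castanea, Cedrus, Clostridium, Corvus, Gasterosteus, Nomascus, Rana, Urocyon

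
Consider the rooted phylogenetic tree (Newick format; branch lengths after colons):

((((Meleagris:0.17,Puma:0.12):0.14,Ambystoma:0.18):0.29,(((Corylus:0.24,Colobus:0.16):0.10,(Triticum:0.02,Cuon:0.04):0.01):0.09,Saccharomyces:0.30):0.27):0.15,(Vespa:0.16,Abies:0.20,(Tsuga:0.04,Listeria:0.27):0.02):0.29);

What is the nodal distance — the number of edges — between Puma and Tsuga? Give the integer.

7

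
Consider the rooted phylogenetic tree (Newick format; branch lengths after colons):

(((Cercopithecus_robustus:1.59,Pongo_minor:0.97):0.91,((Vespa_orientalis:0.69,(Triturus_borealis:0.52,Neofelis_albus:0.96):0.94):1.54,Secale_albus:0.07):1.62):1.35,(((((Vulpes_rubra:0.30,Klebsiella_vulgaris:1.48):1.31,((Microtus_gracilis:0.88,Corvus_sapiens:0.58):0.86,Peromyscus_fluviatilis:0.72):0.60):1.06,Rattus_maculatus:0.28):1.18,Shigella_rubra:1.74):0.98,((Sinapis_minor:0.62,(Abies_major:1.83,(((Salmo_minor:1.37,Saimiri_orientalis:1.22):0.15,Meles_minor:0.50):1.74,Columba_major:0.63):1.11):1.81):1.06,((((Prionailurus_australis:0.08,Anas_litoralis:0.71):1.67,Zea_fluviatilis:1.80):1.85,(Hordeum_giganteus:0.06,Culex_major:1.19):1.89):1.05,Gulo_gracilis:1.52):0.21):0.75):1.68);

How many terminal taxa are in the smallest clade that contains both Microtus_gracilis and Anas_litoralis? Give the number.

19

The MRCA of Microtus_gracilis and Anas_litoralis is the node subtending (((((Vulpes_rubra,Klebsiella_vulgaris),((Microtus_gracilis,Corvus_sapiens),Peromyscus_fluviatilis)),Rattus_maculatus),Shigella_rubra),((Sinapis_minor,(Abies_major,(((Salmo_minor,Saimiri_orientalis),Meles_minor),Columba_major))),((((Prionailurus_australis,Anas_litoralis),Zea_fluviatilis),(Hordeum_giganteus,Culex_major)),Gulo_gracilis))).
That clade contains 19 terminal taxa: Abies_major, Anas_litoralis, Columba_major, Corvus_sapiens, Culex_major, Gulo_gracilis, Hordeum_giganteus, Klebsiella_vulgaris, Meles_minor, Microtus_gracilis, Peromyscus_fluviatilis, Prionailurus_australis, Rattus_maculatus, Saimiri_orientalis, Salmo_minor, Shigella_rubra, Sinapis_minor, Vulpes_rubra, Zea_fluviatilis.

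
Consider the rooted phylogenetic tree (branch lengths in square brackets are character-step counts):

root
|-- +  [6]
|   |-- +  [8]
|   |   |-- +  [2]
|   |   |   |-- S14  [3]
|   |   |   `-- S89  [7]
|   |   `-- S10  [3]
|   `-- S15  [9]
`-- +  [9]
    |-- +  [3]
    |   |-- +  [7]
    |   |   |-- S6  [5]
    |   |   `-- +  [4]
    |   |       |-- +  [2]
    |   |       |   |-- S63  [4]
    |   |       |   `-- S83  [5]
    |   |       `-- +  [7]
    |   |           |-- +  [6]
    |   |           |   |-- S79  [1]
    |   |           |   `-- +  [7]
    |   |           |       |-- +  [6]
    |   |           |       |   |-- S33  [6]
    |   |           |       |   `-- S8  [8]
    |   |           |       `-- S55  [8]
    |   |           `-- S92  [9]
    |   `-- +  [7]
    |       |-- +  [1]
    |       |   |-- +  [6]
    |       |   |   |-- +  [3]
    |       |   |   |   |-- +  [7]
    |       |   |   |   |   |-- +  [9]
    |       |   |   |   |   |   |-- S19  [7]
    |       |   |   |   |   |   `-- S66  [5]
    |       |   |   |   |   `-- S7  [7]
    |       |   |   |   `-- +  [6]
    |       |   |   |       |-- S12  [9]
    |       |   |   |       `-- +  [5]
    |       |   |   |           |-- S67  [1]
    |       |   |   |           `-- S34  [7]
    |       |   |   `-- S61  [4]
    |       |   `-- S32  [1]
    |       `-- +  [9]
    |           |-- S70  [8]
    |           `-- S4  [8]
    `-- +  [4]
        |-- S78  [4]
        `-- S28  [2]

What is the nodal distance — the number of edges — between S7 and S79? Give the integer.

11

The MRCA of S7 and S79 is the node subtending ((S6,((S63,S83),((S79,((S33,S8),S55)),S92))),((((((S19,S66),S7),(S12,(S67,S34))),S61),S32),(S70,S4))).
From S7 up to that node: 6 branches. From S79 up to the same node: 5 branches. Total: 6 + 5 = 11.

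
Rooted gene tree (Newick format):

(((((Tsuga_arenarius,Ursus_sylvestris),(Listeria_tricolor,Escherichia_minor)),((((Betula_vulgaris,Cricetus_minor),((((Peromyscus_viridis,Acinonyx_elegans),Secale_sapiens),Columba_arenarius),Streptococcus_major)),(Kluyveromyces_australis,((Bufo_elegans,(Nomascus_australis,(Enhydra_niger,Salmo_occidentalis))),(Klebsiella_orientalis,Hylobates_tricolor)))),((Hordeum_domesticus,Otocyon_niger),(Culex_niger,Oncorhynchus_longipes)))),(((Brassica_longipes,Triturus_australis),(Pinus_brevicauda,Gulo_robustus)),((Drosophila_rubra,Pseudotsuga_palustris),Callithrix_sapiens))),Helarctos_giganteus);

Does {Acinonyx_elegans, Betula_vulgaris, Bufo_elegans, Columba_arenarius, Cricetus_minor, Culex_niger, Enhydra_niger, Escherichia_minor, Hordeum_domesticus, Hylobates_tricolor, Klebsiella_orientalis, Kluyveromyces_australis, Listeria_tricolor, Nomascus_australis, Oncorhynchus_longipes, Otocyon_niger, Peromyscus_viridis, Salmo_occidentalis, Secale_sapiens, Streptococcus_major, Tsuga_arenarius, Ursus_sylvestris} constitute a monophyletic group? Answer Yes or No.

Yes

The most recent common ancestor of these taxa subtends (((Tsuga_arenarius,Ursus_sylvestris),(Listeria_tricolor,Escherichia_minor)),((((Betula_vulgaris,Cricetus_minor),((((Peromyscus_viridis,Acinonyx_elegans),Secale_sapiens),Columba_arenarius),Streptococcus_major)),(Kluyveromyces_australis,((Bufo_elegans,(Nomascus_australis,(Enhydra_niger,Salmo_occidentalis))),(Klebsiella_orientalis,Hylobates_tricolor)))),((Hordeum_domesticus,Otocyon_niger),(Culex_niger,Oncorhynchus_longipes)))).
That clade has exactly 22 tips — every listed taxon and nothing else — so the group is monophyletic.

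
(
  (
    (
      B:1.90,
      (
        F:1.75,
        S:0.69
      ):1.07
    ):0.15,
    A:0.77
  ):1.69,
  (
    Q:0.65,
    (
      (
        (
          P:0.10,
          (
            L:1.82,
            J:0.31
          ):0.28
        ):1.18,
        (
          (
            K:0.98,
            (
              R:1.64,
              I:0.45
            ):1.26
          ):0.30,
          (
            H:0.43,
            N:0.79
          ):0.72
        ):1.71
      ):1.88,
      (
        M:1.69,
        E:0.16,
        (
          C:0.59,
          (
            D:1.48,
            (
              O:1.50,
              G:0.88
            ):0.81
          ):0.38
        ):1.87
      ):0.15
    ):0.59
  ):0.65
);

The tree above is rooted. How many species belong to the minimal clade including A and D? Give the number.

19

The MRCA of A and D is the root, so the clade is the entire tree.
That clade contains 19 terminal taxa: A, B, C, D, E, F, G, H, I, J, K, L, M, N, O, P, Q, R, S.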